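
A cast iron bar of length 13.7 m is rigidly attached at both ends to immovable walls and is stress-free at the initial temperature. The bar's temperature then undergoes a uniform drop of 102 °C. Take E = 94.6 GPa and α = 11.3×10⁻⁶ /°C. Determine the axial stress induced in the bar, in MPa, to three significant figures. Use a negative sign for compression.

109 MPa

Free thermal expansion αLΔT = 11.3e-6 · 13700 · -102 = -15.79 mm.
The walls impose strain ε = −(-15.79)/13700 = 1.1526e-03; σ = Eε = 94600 · 1.1526e-03 = 109 MPa.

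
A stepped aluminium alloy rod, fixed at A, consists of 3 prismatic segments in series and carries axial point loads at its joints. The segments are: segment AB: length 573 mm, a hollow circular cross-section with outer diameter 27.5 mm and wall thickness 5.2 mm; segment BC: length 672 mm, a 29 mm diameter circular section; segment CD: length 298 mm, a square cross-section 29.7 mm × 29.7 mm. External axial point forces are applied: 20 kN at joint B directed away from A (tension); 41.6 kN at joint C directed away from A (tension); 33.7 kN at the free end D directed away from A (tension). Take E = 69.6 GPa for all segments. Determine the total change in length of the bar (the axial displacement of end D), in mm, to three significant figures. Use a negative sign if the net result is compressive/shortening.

3.42 mm

Internal axial forces (sectioning from the free end, tension +): N_CD = 33.7 kN, N_BC = 75.3 kN, N_AB = 95.3 kN.
A_AB = 364.3 mm².
A_BC = 660.5 mm².
A_CD = 882.1 mm².
δ_AB = 95300·573/(364.3·69600) = 2.154 mm
δ_BC = 75300·672/(660.5·69600) = 1.101 mm
δ_CD = 33700·298/(882.1·69600) = 0.1636 mm
δ = Σδ_i = 3.418 mm.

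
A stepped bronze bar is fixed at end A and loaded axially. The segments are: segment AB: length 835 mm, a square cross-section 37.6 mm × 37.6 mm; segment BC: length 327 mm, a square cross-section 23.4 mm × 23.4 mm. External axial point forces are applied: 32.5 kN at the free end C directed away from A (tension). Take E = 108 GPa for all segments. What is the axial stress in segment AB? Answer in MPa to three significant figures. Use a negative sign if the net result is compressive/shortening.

Internal axial forces (sectioning from the free end, tension +): N_BC = 32.5 kN, N_AB = 32.5 kN.
A_AB = 1414 mm².
σ_AB = N_AB/A_AB = 32500/1414 = 22.99 MPa.

23.0 MPa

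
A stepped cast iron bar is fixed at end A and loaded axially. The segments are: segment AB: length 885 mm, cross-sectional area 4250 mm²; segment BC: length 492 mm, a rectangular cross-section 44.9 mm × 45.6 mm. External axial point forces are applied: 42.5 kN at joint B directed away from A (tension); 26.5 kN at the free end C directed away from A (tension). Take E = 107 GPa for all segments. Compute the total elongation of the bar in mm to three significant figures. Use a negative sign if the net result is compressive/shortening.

Internal axial forces (sectioning from the free end, tension +): N_BC = 26.5 kN, N_AB = 69 kN.
A_BC = 2047 mm².
δ_AB = 69000·885/(4250·107000) = 0.1343 mm
δ_BC = 26500·492/(2047·107000) = 0.05951 mm
δ = Σδ_i = 0.1938 mm.

0.194 mm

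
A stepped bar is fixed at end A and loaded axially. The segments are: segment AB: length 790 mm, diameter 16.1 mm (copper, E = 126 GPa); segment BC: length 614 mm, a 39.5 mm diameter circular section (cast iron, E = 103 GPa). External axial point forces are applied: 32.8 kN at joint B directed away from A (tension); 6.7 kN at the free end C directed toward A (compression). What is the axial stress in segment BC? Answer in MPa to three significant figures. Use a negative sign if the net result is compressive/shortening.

Internal axial forces (sectioning from the free end, tension +): N_BC = -6.7 kN, N_AB = 26.1 kN.
A_BC = 1225 mm².
σ_BC = N_BC/A_BC = -6700/1225 = -5.468 MPa.

-5.47 MPa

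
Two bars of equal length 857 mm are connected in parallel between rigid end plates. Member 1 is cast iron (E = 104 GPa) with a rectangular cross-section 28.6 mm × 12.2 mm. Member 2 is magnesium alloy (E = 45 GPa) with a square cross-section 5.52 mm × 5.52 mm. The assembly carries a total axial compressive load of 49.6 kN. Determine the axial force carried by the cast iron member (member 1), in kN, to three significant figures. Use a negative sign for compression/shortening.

-47.8 kN

A_1 = 348.9 mm².
A_2 = 30.47 mm².
Equal strain + equilibrium ⇒ each member carries load in proportion to AE: A₁E₁ = 36290000 N, A₂E₂ = 1371000 N, ΣAE = 37660000 N.
F₁ = P·A₁E₁/ΣAE = -49600·36290000/37660000 = -47790 N.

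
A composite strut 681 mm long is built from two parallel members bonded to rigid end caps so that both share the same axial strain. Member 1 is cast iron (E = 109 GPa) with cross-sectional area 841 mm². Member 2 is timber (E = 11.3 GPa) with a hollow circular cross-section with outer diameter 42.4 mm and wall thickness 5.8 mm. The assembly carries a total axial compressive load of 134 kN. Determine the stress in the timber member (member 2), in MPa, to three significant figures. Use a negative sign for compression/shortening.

A_2 = 666.9 mm².
Equal strain + equilibrium ⇒ each member carries load in proportion to AE: A₁E₁ = 91670000 N, A₂E₂ = 7536000 N, ΣAE = 99200000 N.
σ₂ = P·E₂/ΣAE = -134000·11300/99200000 = -15.26 MPa.

-15.3 MPa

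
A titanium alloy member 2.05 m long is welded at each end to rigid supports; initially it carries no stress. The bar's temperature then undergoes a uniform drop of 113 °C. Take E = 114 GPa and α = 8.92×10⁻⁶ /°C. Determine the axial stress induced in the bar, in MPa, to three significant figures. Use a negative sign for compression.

115 MPa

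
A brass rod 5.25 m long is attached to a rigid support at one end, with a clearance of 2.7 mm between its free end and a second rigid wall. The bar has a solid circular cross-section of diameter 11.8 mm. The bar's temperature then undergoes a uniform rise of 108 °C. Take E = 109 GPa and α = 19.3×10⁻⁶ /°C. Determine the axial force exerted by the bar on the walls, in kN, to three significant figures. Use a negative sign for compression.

Free thermal expansion αLΔT = 19.3e-6 · 5250 · 108 = 10.94 mm.
The walls engage after the gap closes; constrained expansion = 10.94 − 2.7 = 8.243 mm.
The walls impose strain ε = −(8.243)/5250 = -1.5701e-03; σ = Eε = 109000 · -1.5701e-03 = -171.1 MPa.
Wall reaction R = σ·A = -171.1·109.4 = -18720 N = -18.72 kN.

-18.7 kN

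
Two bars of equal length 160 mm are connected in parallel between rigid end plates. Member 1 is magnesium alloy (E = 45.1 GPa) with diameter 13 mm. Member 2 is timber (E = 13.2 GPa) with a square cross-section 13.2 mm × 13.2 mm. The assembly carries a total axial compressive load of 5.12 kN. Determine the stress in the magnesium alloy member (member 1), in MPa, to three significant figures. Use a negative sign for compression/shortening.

-27.9 MPa

A_1 = 132.7 mm².
A_2 = 174.2 mm².
Equal strain + equilibrium ⇒ each member carries load in proportion to AE: A₁E₁ = 5986000 N, A₂E₂ = 2300000 N, ΣAE = 8286000 N.
σ₁ = P·E₁/ΣAE = -5120·45100/8286000 = -27.87 MPa.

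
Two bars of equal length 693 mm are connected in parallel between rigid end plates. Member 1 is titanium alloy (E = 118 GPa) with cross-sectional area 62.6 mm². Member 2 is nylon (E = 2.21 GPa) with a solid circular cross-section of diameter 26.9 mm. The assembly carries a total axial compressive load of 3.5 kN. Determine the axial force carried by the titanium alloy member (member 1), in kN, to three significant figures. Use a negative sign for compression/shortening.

A_2 = 568.3 mm².
Equal strain + equilibrium ⇒ each member carries load in proportion to AE: A₁E₁ = 7387000 N, A₂E₂ = 1256000 N, ΣAE = 8643000 N.
F₁ = P·A₁E₁/ΣAE = -3500·7387000/8643000 = -2991 N.

-2.99 kN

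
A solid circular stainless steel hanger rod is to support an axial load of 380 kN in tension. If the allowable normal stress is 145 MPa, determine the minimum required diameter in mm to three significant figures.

Required area A ≥ P/σ_allow = 380000/145 = 2621 mm².
For a solid circular section, d ≥ √(4A/π) = 57.76 mm.

57.8 mm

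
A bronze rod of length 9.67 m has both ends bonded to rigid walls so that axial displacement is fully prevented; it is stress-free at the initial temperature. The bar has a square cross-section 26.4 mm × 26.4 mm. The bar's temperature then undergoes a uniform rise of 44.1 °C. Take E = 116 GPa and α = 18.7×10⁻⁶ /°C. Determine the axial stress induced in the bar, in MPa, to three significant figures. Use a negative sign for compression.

-95.7 MPa

Free thermal expansion αLΔT = 18.7e-6 · 9670 · 44.1 = 7.975 mm.
The walls impose strain ε = −(7.975)/9670 = -8.2467e-04; σ = Eε = 116000 · -8.2467e-04 = -95.66 MPa.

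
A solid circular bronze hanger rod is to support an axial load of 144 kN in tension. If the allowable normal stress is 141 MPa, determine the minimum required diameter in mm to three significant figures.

Required area A ≥ P/σ_allow = 144000/141 = 1021 mm².
For a solid circular section, d ≥ √(4A/π) = 36.06 mm.

36.1 mm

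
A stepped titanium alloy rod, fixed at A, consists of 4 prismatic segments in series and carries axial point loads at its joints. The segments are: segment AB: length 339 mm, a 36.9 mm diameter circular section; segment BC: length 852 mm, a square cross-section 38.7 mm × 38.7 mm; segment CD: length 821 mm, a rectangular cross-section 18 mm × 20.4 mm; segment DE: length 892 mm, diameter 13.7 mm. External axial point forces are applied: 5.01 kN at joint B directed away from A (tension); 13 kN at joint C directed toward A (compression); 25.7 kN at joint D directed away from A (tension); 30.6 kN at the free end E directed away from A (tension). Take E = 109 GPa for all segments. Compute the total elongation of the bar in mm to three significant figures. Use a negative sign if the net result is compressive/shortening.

Internal axial forces (sectioning from the free end, tension +): N_DE = 30.6 kN, N_CD = 56.3 kN, N_BC = 43.3 kN, N_AB = 48.31 kN.
A_AB = 1069 mm².
A_BC = 1498 mm².
A_CD = 367.2 mm².
A_DE = 147.4 mm².
δ_AB = 48310·339/(1069·109000) = 0.1405 mm
δ_BC = 43300·852/(1498·109000) = 0.226 mm
δ_CD = 56300·821/(367.2·109000) = 1.155 mm
δ_DE = 30600·892/(147.4·109000) = 1.699 mm
δ = Σδ_i = 3.22 mm.

3.22 mm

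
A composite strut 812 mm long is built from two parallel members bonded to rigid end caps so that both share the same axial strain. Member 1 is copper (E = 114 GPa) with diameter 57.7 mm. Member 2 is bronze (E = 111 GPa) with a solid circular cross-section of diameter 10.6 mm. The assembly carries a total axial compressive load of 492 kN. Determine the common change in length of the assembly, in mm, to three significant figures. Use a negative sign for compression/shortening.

-1.30 mm

A_1 = 2615 mm².
A_2 = 88.25 mm².
Equal strain + equilibrium ⇒ each member carries load in proportion to AE: A₁E₁ = 298100000 N, A₂E₂ = 9795000 N, ΣAE = 307900000 N.
δ = PL/ΣAE = -492000·812/307900000 = -1.298 mm.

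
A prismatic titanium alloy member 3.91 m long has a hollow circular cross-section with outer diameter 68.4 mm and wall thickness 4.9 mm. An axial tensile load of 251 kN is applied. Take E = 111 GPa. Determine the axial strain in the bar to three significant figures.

0.00231

A = 977.5 mm².
σ = N/A = 256.8 MPa; ε = σ/E = 256.8/111000 = 2.313e-03.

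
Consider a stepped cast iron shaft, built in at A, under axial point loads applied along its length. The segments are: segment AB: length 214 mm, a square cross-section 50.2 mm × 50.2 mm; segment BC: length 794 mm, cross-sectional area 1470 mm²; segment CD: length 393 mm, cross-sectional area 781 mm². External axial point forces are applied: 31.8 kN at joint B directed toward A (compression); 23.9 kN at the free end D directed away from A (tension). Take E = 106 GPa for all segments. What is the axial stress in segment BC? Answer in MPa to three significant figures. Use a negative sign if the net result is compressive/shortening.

Internal axial forces (sectioning from the free end, tension +): N_CD = 23.9 kN, N_BC = 23.9 kN, N_AB = -7.9 kN.
σ_BC = N_BC/A_BC = 23900/1470 = 16.26 MPa.

16.3 MPa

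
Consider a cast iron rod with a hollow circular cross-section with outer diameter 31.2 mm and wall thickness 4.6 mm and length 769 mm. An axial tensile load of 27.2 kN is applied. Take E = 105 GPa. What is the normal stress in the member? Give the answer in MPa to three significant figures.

A = 384.4 mm².
σ = N/A = 27200/384.4 = 70.76 MPa.

70.8 MPa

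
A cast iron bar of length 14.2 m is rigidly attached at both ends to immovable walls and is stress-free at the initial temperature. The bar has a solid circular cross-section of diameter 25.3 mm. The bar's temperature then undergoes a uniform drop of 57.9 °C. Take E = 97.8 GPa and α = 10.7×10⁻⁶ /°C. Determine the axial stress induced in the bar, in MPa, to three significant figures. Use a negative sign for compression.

60.6 MPa

Free thermal expansion αLΔT = 10.7e-6 · 14200 · -57.9 = -8.797 mm.
The walls impose strain ε = −(-8.797)/14200 = 6.1953e-04; σ = Eε = 97800 · 6.1953e-04 = 60.59 MPa.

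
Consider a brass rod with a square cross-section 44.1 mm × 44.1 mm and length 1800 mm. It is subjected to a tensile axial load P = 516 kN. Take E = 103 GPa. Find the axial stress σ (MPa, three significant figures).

A = 1945 mm².
σ = N/A = 516000/1945 = 265.3 MPa.

265 MPa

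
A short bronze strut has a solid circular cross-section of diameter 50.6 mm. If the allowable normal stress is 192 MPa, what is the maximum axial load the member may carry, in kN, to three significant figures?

386 kN

A = 2011 mm².
P_max = σ_allow · A = 192 · 2011 = 386100 N = 386.1 kN.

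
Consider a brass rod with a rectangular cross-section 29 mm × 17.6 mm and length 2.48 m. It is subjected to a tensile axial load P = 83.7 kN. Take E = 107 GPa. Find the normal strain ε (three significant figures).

A = 510.4 mm².
σ = N/A = 164 MPa; ε = σ/E = 164/107000 = 1.533e-03.

0.00153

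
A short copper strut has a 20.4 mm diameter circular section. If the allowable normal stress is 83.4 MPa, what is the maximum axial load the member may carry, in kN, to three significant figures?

27.3 kN

A = 326.9 mm².
P_max = σ_allow · A = 83.4 · 326.9 = 27260 N = 27.26 kN.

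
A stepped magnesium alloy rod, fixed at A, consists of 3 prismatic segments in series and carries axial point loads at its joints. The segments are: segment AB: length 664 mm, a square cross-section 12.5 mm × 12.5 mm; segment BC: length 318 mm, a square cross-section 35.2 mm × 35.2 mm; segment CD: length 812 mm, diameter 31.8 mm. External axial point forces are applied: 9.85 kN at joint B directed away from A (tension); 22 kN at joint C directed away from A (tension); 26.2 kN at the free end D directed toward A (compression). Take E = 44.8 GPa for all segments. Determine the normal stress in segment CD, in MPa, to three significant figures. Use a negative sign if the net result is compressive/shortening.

-33.0 MPa

Internal axial forces (sectioning from the free end, tension +): N_CD = -26.2 kN, N_BC = -4.2 kN, N_AB = 5.65 kN.
A_CD = 794.2 mm².
σ_CD = N_CD/A_CD = -26200/794.2 = -32.99 MPa.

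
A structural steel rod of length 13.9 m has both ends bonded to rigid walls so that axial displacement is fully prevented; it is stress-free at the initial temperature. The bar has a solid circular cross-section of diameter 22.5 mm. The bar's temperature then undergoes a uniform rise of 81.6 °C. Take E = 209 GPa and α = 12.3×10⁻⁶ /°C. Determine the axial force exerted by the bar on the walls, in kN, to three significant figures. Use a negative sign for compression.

Free thermal expansion αLΔT = 12.3e-6 · 13900 · 81.6 = 13.95 mm.
The walls impose strain ε = −(13.95)/13900 = -1.0037e-03; σ = Eε = 209000 · -1.0037e-03 = -209.8 MPa.
Wall reaction R = σ·A = -209.8·397.6 = -83410 N = -83.41 kN.

-83.4 kN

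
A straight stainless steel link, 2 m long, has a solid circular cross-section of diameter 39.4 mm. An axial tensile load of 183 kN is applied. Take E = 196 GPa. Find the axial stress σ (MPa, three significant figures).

A = 1219 mm².
σ = N/A = 183000/1219 = 150.1 MPa.

150 MPa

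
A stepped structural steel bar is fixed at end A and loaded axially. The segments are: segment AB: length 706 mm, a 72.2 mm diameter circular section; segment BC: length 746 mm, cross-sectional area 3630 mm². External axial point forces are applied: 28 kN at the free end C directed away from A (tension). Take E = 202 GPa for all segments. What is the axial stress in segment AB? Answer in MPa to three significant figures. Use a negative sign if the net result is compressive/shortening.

Internal axial forces (sectioning from the free end, tension +): N_BC = 28 kN, N_AB = 28 kN.
A_AB = 4094 mm².
σ_AB = N_AB/A_AB = 28000/4094 = 6.839 MPa.

6.84 MPa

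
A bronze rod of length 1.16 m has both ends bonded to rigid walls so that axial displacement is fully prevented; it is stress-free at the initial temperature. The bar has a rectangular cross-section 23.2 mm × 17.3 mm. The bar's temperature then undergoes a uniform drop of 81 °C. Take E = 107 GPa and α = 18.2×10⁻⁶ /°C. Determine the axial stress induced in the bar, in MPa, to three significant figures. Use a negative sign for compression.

158 MPa

Free thermal expansion αLΔT = 18.2e-6 · 1160 · -81 = -1.71 mm.
The walls impose strain ε = −(-1.71)/1160 = 1.4742e-03; σ = Eε = 107000 · 1.4742e-03 = 157.7 MPa.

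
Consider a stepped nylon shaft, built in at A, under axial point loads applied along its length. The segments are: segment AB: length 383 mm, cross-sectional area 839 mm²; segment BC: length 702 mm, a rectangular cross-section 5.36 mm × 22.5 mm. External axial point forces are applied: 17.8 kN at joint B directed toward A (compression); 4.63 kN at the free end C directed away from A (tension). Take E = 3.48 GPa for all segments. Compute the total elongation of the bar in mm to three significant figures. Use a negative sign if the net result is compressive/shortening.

6.02 mm

Internal axial forces (sectioning from the free end, tension +): N_BC = 4.63 kN, N_AB = -13.17 kN.
A_BC = 120.6 mm².
δ_AB = -13170·383/(839·3480) = -1.728 mm
δ_BC = 4630·702/(120.6·3480) = 7.744 mm
δ = Σδ_i = 6.017 mm.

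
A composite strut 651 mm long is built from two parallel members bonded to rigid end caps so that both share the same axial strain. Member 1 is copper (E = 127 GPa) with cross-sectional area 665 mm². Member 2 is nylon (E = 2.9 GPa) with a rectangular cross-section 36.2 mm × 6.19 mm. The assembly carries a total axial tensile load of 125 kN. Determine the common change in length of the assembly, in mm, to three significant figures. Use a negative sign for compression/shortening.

A_2 = 224.1 mm².
Equal strain + equilibrium ⇒ each member carries load in proportion to AE: A₁E₁ = 84460000 N, A₂E₂ = 649800 N, ΣAE = 85100000 N.
δ = PL/ΣAE = 125000·651/85100000 = 0.9562 mm.

0.956 mm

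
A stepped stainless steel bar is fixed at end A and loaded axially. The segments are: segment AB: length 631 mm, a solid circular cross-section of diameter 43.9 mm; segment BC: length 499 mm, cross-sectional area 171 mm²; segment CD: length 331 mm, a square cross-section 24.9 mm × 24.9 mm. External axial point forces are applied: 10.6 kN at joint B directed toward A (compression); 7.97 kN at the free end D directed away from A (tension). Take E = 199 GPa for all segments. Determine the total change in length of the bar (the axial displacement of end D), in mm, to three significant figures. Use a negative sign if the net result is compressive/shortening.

0.133 mm

Internal axial forces (sectioning from the free end, tension +): N_CD = 7.97 kN, N_BC = 7.97 kN, N_AB = -2.63 kN.
A_AB = 1514 mm².
A_CD = 620 mm².
δ_AB = -2630·631/(1514·199000) = -0.00551 mm
δ_BC = 7970·499/(171·199000) = 0.1169 mm
δ_CD = 7970·331/(620·199000) = 0.02138 mm
δ = Σδ_i = 0.1327 mm.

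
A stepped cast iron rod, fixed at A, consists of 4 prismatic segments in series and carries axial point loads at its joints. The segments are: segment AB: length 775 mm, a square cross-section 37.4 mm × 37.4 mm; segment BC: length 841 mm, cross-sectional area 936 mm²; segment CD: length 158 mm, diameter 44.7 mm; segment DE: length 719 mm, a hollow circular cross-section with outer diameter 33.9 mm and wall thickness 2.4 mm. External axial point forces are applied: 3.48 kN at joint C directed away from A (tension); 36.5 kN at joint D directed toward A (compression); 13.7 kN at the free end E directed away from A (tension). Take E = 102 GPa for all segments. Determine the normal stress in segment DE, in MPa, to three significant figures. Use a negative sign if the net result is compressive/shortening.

Internal axial forces (sectioning from the free end, tension +): N_DE = 13.7 kN, N_CD = -22.8 kN, N_BC = -19.32 kN, N_AB = -19.32 kN.
A_DE = 237.5 mm².
σ_DE = N_DE/A_DE = 13700/237.5 = 57.68 MPa.

57.7 MPa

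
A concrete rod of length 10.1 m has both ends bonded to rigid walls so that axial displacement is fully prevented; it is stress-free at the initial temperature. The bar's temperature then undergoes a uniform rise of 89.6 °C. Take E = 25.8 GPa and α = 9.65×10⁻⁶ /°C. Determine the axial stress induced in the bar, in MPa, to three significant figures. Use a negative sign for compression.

Free thermal expansion αLΔT = 9.65e-6 · 10100 · 89.6 = 8.733 mm.
The walls impose strain ε = −(8.733)/10100 = -8.6464e-04; σ = Eε = 25800 · -8.6464e-04 = -22.31 MPa.

-22.3 MPa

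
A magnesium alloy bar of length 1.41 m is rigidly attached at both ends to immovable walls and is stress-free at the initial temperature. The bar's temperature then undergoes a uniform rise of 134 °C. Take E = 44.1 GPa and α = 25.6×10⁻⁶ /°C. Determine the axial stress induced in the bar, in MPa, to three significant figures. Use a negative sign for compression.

-151 MPa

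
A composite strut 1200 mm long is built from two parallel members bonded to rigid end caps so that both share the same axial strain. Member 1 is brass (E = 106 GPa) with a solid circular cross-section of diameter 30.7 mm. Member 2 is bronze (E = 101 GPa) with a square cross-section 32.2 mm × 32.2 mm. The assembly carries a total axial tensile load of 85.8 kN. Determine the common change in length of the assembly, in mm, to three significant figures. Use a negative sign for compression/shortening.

A_1 = 740.2 mm².
A_2 = 1037 mm².
Equal strain + equilibrium ⇒ each member carries load in proportion to AE: A₁E₁ = 78460000 N, A₂E₂ = 104700000 N, ΣAE = 183200000 N.
δ = PL/ΣAE = 85800·1200/183200000 = 0.5621 mm.

0.562 mm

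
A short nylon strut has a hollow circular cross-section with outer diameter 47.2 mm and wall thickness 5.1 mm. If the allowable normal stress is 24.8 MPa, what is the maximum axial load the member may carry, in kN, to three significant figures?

16.7 kN

A = 674.5 mm².
P_max = σ_allow · A = 24.8 · 674.5 = 16730 N = 16.73 kN.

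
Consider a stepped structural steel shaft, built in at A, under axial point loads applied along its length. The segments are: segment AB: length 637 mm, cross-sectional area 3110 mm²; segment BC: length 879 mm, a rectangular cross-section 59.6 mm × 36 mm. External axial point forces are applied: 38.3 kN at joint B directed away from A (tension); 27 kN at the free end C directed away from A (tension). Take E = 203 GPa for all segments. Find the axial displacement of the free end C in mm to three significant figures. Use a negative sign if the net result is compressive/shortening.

Internal axial forces (sectioning from the free end, tension +): N_BC = 27 kN, N_AB = 65.3 kN.
A_BC = 2146 mm².
δ_AB = 65300·637/(3110·203000) = 0.06589 mm
δ_BC = 27000·879/(2146·203000) = 0.05449 mm
δ = Σδ_i = 0.1204 mm.

0.120 mm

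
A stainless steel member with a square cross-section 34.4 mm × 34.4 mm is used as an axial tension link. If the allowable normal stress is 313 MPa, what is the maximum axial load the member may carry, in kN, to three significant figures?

A = 1183 mm².
P_max = σ_allow · A = 313 · 1183 = 370400 N = 370.4 kN.

370 kN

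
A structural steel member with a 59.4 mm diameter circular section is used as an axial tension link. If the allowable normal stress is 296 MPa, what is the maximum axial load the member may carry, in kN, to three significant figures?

A = 2771 mm².
P_max = σ_allow · A = 296 · 2771 = 820300 N = 820.3 kN.

820 kN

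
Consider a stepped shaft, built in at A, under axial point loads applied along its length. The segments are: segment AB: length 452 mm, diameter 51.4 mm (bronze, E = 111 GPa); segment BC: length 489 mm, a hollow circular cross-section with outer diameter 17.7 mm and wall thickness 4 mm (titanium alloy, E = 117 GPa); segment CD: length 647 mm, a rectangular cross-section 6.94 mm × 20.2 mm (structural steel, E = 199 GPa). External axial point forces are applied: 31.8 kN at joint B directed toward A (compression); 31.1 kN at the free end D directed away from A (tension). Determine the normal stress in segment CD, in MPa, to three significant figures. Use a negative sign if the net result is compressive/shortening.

222 MPa

Internal axial forces (sectioning from the free end, tension +): N_CD = 31.1 kN, N_BC = 31.1 kN, N_AB = -0.7 kN.
A_CD = 140.2 mm².
σ_CD = N_CD/A_CD = 31100/140.2 = 221.8 MPa.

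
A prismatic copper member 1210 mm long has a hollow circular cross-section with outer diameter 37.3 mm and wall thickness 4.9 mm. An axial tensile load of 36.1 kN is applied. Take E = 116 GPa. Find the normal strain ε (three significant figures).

6.24e-04

A = 498.8 mm².
σ = N/A = 72.38 MPa; ε = σ/E = 72.38/116000 = 6.240e-04.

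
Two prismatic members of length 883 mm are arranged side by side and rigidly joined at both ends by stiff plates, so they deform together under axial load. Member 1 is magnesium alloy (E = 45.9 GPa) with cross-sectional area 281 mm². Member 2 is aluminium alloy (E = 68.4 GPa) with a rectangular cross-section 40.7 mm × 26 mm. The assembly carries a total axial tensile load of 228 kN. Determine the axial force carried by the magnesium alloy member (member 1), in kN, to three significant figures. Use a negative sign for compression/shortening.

34.5 kN

A_2 = 1058 mm².
Equal strain + equilibrium ⇒ each member carries load in proportion to AE: A₁E₁ = 12900000 N, A₂E₂ = 72380000 N, ΣAE = 85280000 N.
F₁ = P·A₁E₁/ΣAE = 228000·12900000/85280000 = 34480 N.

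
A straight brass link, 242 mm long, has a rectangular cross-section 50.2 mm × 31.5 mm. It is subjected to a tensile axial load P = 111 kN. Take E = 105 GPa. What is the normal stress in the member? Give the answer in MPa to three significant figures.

A = 1581 mm².
σ = N/A = 111000/1581 = 70.2 MPa.

70.2 MPa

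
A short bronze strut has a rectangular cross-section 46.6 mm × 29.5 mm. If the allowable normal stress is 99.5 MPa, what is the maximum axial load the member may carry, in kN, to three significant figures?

137 kN

A = 1375 mm².
P_max = σ_allow · A = 99.5 · 1375 = 136800 N = 136.8 kN.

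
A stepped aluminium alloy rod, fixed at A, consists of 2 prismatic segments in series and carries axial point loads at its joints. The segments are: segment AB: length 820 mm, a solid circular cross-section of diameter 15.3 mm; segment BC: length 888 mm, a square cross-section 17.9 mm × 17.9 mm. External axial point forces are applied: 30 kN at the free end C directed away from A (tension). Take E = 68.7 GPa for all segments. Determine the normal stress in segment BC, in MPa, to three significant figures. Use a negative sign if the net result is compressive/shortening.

Internal axial forces (sectioning from the free end, tension +): N_BC = 30 kN, N_AB = 30 kN.
A_BC = 320.4 mm².
σ_BC = N_BC/A_BC = 30000/320.4 = 93.63 MPa.

93.6 MPa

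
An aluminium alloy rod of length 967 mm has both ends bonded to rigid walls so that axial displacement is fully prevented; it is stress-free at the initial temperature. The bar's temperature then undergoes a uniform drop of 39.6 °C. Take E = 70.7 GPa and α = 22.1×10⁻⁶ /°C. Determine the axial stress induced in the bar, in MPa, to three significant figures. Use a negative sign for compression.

Free thermal expansion αLΔT = 22.1e-6 · 967 · -39.6 = -0.8463 mm.
The walls impose strain ε = −(-0.8463)/967 = 8.7516e-04; σ = Eε = 70700 · 8.7516e-04 = 61.87 MPa.

61.9 MPa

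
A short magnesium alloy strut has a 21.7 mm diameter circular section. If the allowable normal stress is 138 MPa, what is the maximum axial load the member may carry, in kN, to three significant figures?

A = 369.8 mm².
P_max = σ_allow · A = 138 · 369.8 = 51040 N = 51.04 kN.

51.0 kN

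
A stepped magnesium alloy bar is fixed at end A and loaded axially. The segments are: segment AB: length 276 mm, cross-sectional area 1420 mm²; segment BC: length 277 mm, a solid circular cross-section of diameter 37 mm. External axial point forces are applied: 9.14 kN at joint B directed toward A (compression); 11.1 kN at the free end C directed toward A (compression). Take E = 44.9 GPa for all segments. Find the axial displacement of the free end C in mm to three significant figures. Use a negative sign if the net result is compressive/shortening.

-0.151 mm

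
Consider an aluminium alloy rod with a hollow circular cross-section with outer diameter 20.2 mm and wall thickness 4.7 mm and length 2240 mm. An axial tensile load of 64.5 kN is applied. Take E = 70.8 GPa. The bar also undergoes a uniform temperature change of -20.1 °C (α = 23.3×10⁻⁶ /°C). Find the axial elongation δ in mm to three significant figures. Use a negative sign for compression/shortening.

A = 228.9 mm².
δ_mech = NL/(AE) = 64500·2240/(228.9·70800) = 8.917 mm.
δ_thermal = αLΔT = 23.3e-6·2240·-20.1 = -1.049 mm.
δ = δ_mech + δ_thermal = 7.867 mm.

7.87 mm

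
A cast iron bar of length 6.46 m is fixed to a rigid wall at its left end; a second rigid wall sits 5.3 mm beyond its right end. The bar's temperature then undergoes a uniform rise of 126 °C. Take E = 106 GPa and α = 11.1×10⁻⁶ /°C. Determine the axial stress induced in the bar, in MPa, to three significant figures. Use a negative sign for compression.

-61.3 MPa

Free thermal expansion αLΔT = 11.1e-6 · 6460 · 126 = 9.035 mm.
The walls engage after the gap closes; constrained expansion = 9.035 − 5.3 = 3.735 mm.
The walls impose strain ε = −(3.735)/6460 = -5.7817e-04; σ = Eε = 106000 · -5.7817e-04 = -61.29 MPa.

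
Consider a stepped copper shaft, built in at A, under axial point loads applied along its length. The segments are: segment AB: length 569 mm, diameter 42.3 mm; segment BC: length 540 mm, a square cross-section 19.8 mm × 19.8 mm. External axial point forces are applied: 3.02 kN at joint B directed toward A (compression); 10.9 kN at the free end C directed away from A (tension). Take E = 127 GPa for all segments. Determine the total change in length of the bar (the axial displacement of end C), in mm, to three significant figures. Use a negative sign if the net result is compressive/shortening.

Internal axial forces (sectioning from the free end, tension +): N_BC = 10.9 kN, N_AB = 7.88 kN.
A_AB = 1405 mm².
A_BC = 392 mm².
δ_AB = 7880·569/(1405·127000) = 0.02512 mm
δ_BC = 10900·540/(392·127000) = 0.1182 mm
δ = Σδ_i = 0.1433 mm.

0.143 mm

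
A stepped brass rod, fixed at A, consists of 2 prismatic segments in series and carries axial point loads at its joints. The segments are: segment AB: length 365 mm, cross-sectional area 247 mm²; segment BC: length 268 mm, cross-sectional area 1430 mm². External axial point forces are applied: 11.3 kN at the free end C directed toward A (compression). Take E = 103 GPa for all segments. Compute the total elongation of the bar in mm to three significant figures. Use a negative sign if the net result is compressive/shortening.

-0.183 mm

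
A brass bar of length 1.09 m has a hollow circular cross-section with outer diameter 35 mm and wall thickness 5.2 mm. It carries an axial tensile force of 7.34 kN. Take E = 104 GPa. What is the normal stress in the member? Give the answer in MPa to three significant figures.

A = 486.8 mm².
σ = N/A = 7340/486.8 = 15.08 MPa.

15.1 MPa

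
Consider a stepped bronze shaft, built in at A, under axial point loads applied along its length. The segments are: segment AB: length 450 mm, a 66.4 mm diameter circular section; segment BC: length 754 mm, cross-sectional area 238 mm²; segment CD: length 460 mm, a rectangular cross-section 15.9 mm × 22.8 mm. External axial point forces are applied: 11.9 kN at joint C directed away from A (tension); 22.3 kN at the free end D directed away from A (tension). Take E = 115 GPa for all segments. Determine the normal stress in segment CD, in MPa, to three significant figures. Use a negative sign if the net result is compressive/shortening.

Internal axial forces (sectioning from the free end, tension +): N_CD = 22.3 kN, N_BC = 34.2 kN, N_AB = 34.2 kN.
A_CD = 362.5 mm².
σ_CD = N_CD/A_CD = 22300/362.5 = 61.51 MPa.

61.5 MPa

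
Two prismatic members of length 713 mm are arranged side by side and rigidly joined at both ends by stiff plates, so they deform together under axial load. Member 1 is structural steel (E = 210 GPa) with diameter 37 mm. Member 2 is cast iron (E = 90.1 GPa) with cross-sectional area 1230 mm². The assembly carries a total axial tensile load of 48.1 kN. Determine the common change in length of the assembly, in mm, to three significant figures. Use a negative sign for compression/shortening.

A_1 = 1075 mm².
Equal strain + equilibrium ⇒ each member carries load in proportion to AE: A₁E₁ = 225800000 N, A₂E₂ = 110800000 N, ΣAE = 336600000 N.
δ = PL/ΣAE = 48100·713/336600000 = 0.1019 mm.

0.102 mm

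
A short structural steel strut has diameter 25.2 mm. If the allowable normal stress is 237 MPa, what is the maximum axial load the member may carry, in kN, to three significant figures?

118 kN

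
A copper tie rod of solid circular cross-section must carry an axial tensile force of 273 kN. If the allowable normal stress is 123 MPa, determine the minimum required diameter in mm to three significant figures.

53.2 mm

Required area A ≥ P/σ_allow = 273000/123 = 2220 mm².
For a solid circular section, d ≥ √(4A/π) = 53.16 mm.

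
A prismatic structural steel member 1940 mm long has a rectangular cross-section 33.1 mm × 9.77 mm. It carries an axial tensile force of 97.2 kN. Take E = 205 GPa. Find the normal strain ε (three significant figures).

A = 323.4 mm².
σ = N/A = 300.6 MPa; ε = σ/E = 300.6/205000 = 1.466e-03.

0.00147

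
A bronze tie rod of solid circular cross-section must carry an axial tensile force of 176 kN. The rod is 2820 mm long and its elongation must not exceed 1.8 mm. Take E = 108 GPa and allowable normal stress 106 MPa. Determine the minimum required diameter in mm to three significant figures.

57.0 mm

Required area A ≥ P/σ_allow = 176000/106 = 1660 mm².
For a solid circular section, d ≥ √(4A/π) = 45.98 mm.
Elongation limit: A ≥ PL/(Eδ_allow) = 176000·2820/(108000·1.8) = 2553 mm² ⇒ d ≥ 57.01 mm.
The elongation limit governs.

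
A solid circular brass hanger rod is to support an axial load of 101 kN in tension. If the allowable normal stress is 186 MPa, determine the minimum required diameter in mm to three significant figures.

Required area A ≥ P/σ_allow = 101000/186 = 543 mm².
For a solid circular section, d ≥ √(4A/π) = 26.29 mm.

26.3 mm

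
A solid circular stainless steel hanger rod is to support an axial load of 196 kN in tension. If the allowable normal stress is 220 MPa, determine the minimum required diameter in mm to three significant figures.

Required area A ≥ P/σ_allow = 196000/220 = 890.9 mm².
For a solid circular section, d ≥ √(4A/π) = 33.68 mm.

33.7 mm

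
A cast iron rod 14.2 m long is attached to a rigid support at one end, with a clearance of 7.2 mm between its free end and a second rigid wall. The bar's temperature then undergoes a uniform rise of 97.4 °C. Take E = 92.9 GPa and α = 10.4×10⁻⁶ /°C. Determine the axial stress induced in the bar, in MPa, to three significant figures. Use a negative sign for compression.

Free thermal expansion αLΔT = 10.4e-6 · 14200 · 97.4 = 14.38 mm.
The walls engage after the gap closes; constrained expansion = 14.38 − 7.2 = 7.184 mm.
The walls impose strain ε = −(7.184)/14200 = -5.0592e-04; σ = Eε = 92900 · -5.0592e-04 = -47 MPa.

-47.0 MPa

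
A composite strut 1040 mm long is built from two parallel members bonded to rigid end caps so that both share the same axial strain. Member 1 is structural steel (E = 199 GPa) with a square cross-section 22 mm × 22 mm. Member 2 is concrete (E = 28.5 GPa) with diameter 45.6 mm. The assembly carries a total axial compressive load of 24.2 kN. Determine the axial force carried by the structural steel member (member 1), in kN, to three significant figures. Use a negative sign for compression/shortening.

A_1 = 484 mm².
A_2 = 1633 mm².
Equal strain + equilibrium ⇒ each member carries load in proportion to AE: A₁E₁ = 96320000 N, A₂E₂ = 46540000 N, ΣAE = 142900000 N.
F₁ = P·A₁E₁/ΣAE = -24200·96320000/142900000 = -16320 N.

-16.3 kN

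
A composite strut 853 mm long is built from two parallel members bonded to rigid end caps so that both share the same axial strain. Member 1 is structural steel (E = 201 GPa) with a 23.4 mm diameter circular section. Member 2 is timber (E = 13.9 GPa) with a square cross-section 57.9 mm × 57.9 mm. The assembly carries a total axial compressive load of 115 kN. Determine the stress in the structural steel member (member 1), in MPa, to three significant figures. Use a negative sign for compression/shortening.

-174 MPa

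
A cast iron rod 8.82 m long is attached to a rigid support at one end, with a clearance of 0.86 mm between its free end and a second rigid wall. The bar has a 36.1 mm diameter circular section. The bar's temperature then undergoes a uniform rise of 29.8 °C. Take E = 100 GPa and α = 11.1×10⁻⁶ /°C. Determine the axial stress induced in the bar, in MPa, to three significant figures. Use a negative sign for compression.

-23.3 MPa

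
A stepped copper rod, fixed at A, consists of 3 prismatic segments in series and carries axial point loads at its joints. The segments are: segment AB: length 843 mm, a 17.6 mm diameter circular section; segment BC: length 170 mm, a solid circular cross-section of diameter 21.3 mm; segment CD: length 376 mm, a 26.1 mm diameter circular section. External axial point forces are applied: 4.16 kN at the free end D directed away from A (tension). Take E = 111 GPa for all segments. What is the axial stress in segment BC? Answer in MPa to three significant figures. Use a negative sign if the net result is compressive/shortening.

Internal axial forces (sectioning from the free end, tension +): N_CD = 4.16 kN, N_BC = 4.16 kN, N_AB = 4.16 kN.
A_BC = 356.3 mm².
σ_BC = N_BC/A_BC = 4160/356.3 = 11.67 MPa.

11.7 MPa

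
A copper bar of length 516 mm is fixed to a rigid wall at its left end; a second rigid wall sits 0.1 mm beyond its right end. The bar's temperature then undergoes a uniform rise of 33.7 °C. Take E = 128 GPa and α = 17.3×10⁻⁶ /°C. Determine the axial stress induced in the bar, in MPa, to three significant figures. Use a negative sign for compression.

Free thermal expansion αLΔT = 17.3e-6 · 516 · 33.7 = 0.3008 mm.
The walls engage after the gap closes; constrained expansion = 0.3008 − 0.1 = 0.2008 mm.
The walls impose strain ε = −(0.2008)/516 = -3.8921e-04; σ = Eε = 128000 · -3.8921e-04 = -49.82 MPa.

-49.8 MPa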